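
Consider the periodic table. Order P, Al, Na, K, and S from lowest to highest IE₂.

Al, P, S, K, Na

IE_2 is the cost of taking one more electron from the +1 cation: P⁺ still has 4 valence electrons; Al⁺ still has 2 valence electrons; Na⁺ is the bare [Ne] core; K⁺ is the bare [Ar] core; S⁺ still has 5 valence electrons.
Breaking into a closed-shell core is much more expensive than removing a leftover valence electron — K and Na have the largest IE_2 here.
Valence configurations: P⁺ [Ne]3s²3p², Al⁺ [Ne]3s², S⁺ [Ne]3s²3p³.
Approximate IE_2 values (kJ/mol): P 1907, Al 1817, Na 4562, K 3052, S 2252.
Putting it together, IE_2: Al < P < S < K < Na.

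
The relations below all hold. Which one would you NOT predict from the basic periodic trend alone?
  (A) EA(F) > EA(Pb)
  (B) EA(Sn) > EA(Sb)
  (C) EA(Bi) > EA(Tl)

(B)

The general trend: electron affinity increases across a period and decreases down a group.
(A) F (period 2, group 17) vs Pb (period 6, group 14): the stated order agrees with the simple trend.
(B) Sn (period 5, group 14) vs Sb (period 5, group 15): the stated order contradicts the simple trend.
(C) Bi (period 6, group 15) vs Tl (period 6, group 13): the stated order agrees with the simple trend.
The exception is (B): adding an electron to Sb's half-filled 5p³ is unfavourable, so Sn has the more exothermic EA.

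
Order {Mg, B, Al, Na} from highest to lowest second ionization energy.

Na > B > Al > Mg

The second ionization energy removes an electron from the +1 ion. For each element: Mg⁺ still has 1 valence electron; B⁺ still has 2 valence electrons; Al⁺ still has 2 valence electrons; Na⁺ is the bare [Ne] core.
Breaking into a closed-shell core is much more expensive than removing a leftover valence electron — Na has the largest IE_2 here.
Valence configurations: Mg⁺ [Ne]3s¹, B⁺ [He]2s², Al⁺ [Ne]3s².
Tabulated IE_2 (kJ/mol): Mg 1451, B 2427, Al 1817, Na 4562.
Putting it together, IE_2: Mg < Al < B < Na.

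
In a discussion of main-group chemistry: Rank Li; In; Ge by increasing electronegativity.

Li < In < Ge

Li is in period 2, group 1; Ge is in period 4, group 14; In is in period 5, group 13.
Atoms toward the upper right of the periodic table pull bonding electrons most strongly.
Here both period and group differ, so the two effects have to be weighed against each other.
In > Li: the two effects oppose for this pair; the across-period effect wins (1.78 vs 0.98).
Ge > In: relative to In, both the across-period and down-group shifts push Ge's electronegativity up.
Tabulated electronegativity (Pauling): Li 0.98, Ge 2.01, In 1.78.
So from lowest to highest: Li < In < Ge.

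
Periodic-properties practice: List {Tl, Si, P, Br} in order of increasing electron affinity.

Tl, P, Si, Br

Si is in period 3, group 14; P is in period 3, group 15; Br is in period 4, group 17; Tl is in period 6, group 13.
Atoms with high Z_eff and room in the valence shell (especially the halogens) have the most exothermic electron affinities.
Neither a single period nor a single group — weigh both effects.
P > Tl: both effects reinforce here, so P is clearly the higher of the two.
Si > P: this pair runs against the simple trend — see the exception note.
Br > Si: period and group pull opposite ways; the across-period shift dominates (325 vs 134 kJ/mol).
Note the exception: Si has a higher electron affinity than P, contrary to the simple trend — adding an electron to P's half-filled 3p³ is unfavourable, so Si (3p²) has the more exothermic EA.
For reference (kJ/mol): Si 134, P 72, Br 325, Tl 19.
So from lowest to highest: Tl < P < Si < Br.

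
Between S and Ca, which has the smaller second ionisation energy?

Consider each +1 ion: S⁺ still has 5 valence electrons; Ca⁺ still has 1 valence electron.
All are still removing valence electrons, so compare the +1 ions as you would atoms: IE_2 generally rises across a period (higher Z_eff) and falls down a group (larger shell), subject to the usual subshell exceptions.
Valence configurations: S⁺ [Ne]3s²3p³, Ca⁺ [Ar]4s¹.
Approximate IE_2 values (kJ/mol): S 2252, Ca 1145.
Hence IE_2: Ca < S.

Ca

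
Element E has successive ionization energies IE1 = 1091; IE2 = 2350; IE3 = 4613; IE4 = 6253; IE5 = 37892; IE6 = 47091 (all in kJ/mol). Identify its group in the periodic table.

Group 14

Look for the largest jump between consecutive ionization energies: IE5/IE4 ≈ 6.1, far larger than any earlier ratio.
That jump marks the point where a core electron is being removed. So the atom has 4 valence electrons.
A main-group element with 4 valence electrons is in group 14.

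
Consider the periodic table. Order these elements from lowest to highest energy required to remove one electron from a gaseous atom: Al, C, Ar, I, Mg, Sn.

Al < Sn < Mg < I < C < Ar

C is in period 2, group 14; Mg is in period 3, group 2; Al is in period 3, group 13; Ar is in period 3, group 18; Sn is in period 5, group 14; I is in period 5, group 17.
IE₁ increases left→right with effective nuclear charge and decreases top→bottom as the valence shell moves farther out.
Neither a single period nor a single group — weigh both effects.
Sn > Al: the two effects oppose for this pair; the across-period effect wins (709 vs 578 kJ/mol).
Mg > Sn: the two effects oppose for this pair; the down-group effect wins (738 vs 709 kJ/mol).
I > Mg: period and group pull opposite ways; the across-period shift dominates (1008 vs 738 kJ/mol).
C > I: the two effects oppose for this pair; the down-group effect wins (1086 vs 1008 kJ/mol).
Ar > C: the two effects oppose for this pair; the across-period effect wins (1521 vs 1086 kJ/mol).
Note the exception: Mg has a higher first ionization energy than Al, contrary to the simple trend — Al's single 3p electron is easier to remove than one from Mg's filled 3s².
For reference (kJ/mol): C 1086, Mg 738, Al 578, Ar 1521, Sn 709, I 1008.
So from lowest to highest: Al < Sn < Mg < I < C < Ar.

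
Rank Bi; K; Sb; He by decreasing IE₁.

He > Sb > Bi > K

He is in period 1, group 18; K is in period 4, group 1; Sb is in period 5, group 15; Bi is in period 6, group 15.
First ionization energy rises across a period (greater Z_eff holds electrons more tightly) and falls down a group (valence electrons are farther from the nucleus).
Neither a single period nor a single group — weigh both effects.
Bi > K: period and group pull opposite ways; the across-period shift dominates (703 vs 419 kJ/mol).
Sb > Bi: they share group 15; the group trend gives Sb the larger value.
He > Sb: both effects reinforce here, so He is clearly the higher of the two.
For reference (kJ/mol): He 2372, K 419, Sb 831, Bi 703.
So from highest to lowest: He > Sb > Bi > K.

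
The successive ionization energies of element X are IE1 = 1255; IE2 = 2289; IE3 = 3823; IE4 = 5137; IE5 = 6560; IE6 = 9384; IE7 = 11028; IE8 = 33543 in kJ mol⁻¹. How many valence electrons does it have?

7

Look for the largest jump between consecutive ionization energies: IE8/IE7 ≈ 3.0, far larger than any earlier ratio.
That jump marks the point where a core electron is being removed. So the atom has 7 valence electrons.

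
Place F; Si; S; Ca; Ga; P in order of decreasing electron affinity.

F is in period 2, group 17; Si is in period 3, group 14; P is in period 3, group 15; S is in period 3, group 16; Ca is in period 4, group 2; Ga is in period 4, group 13.
EA tends to increase across a period and decrease down a group, though the pattern is less regular than for IE or radius.
Neither a single period nor a single group — weigh both effects.
Ga > Ca: Ga lies to the right of Ca in period 4, so the across-period effect alone puts Ga higher.
P > Ga: relative to Ga, both the across-period and down-group shifts push P's electron affinity up.
Si > P: this pair runs against the simple trend — see the exception note.
S > Si: S lies to the right of Si in period 3, so the across-period effect alone puts S higher.
F > S: relative to S, both the across-period and down-group shifts push F's electron affinity up.
Note the exception: Si has a higher electron affinity than P, contrary to the simple trend — adding an electron to P's half-filled 3p³ is unfavourable, so Si (3p²) has the more exothermic EA.
Tabulated electron affinity (kJ/mol): F 328, Si 134, P 72, S 200, Ca 2, Ga 29.
So from highest to lowest: F > S > Si > P > Ga > Ca.

F > S > Si > P > Ga > Ca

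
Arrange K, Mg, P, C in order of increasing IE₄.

P < K < C < Mg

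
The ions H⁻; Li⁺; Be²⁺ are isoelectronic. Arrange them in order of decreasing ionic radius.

H⁻ > Li⁺ > Be²⁺

All of these have 2 electrons, so size is governed by nuclear charge alone: the more protons, the stronger the pull on the same electron cloud, and the smaller the ion.
Nuclear charges: Be²⁺ (Z=4), Li⁺ (Z=3), H⁻ (Z=1).
Largest to smallest: H⁻ > Li⁺ > Be²⁺.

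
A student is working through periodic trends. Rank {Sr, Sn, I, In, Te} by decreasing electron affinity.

Sr is in period 5, group 2; In is in period 5, group 13; Sn is in period 5, group 14; Te is in period 5, group 16; I is in period 5, group 17.
Electron affinity generally becomes more exothermic across a period toward the halogens and less exothermic down a group.
All lie in period 5, so electron affinity increases left to right.
So from highest to lowest: I > Te > Sn > In > Sr.

I > Te > Sn > In > Sr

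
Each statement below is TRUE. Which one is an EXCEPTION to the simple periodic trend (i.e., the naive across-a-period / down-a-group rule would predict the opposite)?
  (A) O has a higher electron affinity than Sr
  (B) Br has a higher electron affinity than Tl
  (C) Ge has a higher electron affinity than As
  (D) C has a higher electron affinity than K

(C)

The general trend: electron affinity increases across a period and decreases down a group.
(A) O (period 2, group 16) vs Sr (period 5, group 2): the stated order agrees with the simple trend.
(B) Br (period 4, group 17) vs Tl (period 6, group 13): the stated order agrees with the simple trend.
(C) Ge (period 4, group 14) vs As (period 4, group 15): the stated order contradicts the simple trend.
(D) C (period 2, group 14) vs K (period 4, group 1): the stated order agrees with the simple trend.
The exception is (C): adding an electron to As's half-filled 4p³ is unfavourable, so Ge (4p²) has the more exothermic EA.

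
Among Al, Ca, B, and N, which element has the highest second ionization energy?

N

The second ionization energy removes an electron from the +1 ion. For each element: Al⁺ still has 2 valence electrons; Ca⁺ still has 1 valence electron; B⁺ still has 2 valence electrons; N⁺ still has 4 valence electrons.
All are still removing valence electrons, so compare the +1 ions as you would atoms: IE_2 generally rises across a period (higher Z_eff) and falls down a group (larger shell), subject to the usual subshell exceptions.
Valence configurations: Al⁺ [Ne]3s², Ca⁺ [Ar]4s¹, B⁺ [He]2s², N⁺ [He]2s²2p².
The numbers (kJ/mol): Al 1817, Ca 1145, B 2427, N 2856.
Putting it together, IE_2: Ca < Al < B < N.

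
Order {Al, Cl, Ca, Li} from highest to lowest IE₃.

Li > Ca > Cl > Al

Consider each +2 ion: Al²⁺ still has 1 valence electron; Cl²⁺ still has 5 valence electrons; Ca²⁺ is the bare [Ar] core; Li²⁺ is already 1 electron into the core.
Breaking into a closed-shell core is much more expensive than removing a leftover valence electron — Ca and Li have the largest IE_3 here.
Valence configurations: Al²⁺ [Ne]3s¹, Cl²⁺ [Ne]3s²3p³.
The numbers (kJ/mol): Al 2745, Cl 3822, Ca 4912, Li 11815.
Overall IE_3 order: Al < Cl < Ca < Li.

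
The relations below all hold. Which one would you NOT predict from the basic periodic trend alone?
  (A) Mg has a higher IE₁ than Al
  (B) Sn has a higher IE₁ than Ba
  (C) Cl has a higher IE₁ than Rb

(A)

The general trend: IE₁ increases across a period and decreases down a group.
(A) Mg (period 3, group 2) vs Al (period 3, group 13): the stated order contradicts the simple trend.
(B) Sn (period 5, group 14) vs Ba (period 6, group 2): the stated order agrees with the simple trend.
(C) Cl (period 3, group 17) vs Rb (period 5, group 1): the stated order agrees with the simple trend.
The exception is (A): Al's single 3p electron is easier to remove than one from Mg's filled 3s².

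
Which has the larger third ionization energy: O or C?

O

Consider each +2 ion: O²⁺ still has 4 valence electrons; C²⁺ still has 2 valence electrons.
All are still removing valence electrons, so compare the +2 ions as you would atoms: IE_3 generally rises across a period (higher Z_eff) and falls down a group (larger shell), subject to the usual subshell exceptions.
Valence configurations: O²⁺ [He]2s²2p², C²⁺ [He]2s².
Approximate IE_3 values (kJ/mol): O 5300, C 4620.
Hence IE_3: C < O.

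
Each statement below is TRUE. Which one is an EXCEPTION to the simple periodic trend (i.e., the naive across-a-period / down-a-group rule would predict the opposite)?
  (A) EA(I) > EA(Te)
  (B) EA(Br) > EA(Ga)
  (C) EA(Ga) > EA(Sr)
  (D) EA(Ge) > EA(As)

(D)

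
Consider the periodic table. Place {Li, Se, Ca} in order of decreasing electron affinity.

Li is in period 2, group 1; Ca is in period 4, group 2; Se is in period 4, group 16.
Adding an electron releases more energy for atoms nearer the top right (short of the noble gases).
These span different periods and groups, so the two trends combine.
Li > Ca: period and group pull opposite ways; the down-group shift dominates (60 vs 2 kJ/mol).
Se > Li: the two effects oppose for this pair; the across-period effect wins (195 vs 60 kJ/mol).
Tabulated electron affinity (kJ/mol): Li 60, Ca 2, Se 195.
So from highest to lowest: Se > Li > Ca.

Se > Li > Ca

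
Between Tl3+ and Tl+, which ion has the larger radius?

Tl+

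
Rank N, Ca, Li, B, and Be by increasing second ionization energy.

Ca, Be, B, N, Li

IE_2 is the cost of taking one more electron from the +1 cation: N⁺ still has 4 valence electrons; Ca⁺ still has 1 valence electron; Li⁺ is the bare [He] core; B⁺ still has 2 valence electrons; Be⁺ still has 1 valence electron.
Core electrons are held far more tightly than valence electrons, so Li tops the IE_2 order.
Valence configurations: N⁺ [He]2s²2p², Ca⁺ [Ar]4s¹, B⁺ [He]2s², Be⁺ [He]2s¹.
Tabulated IE_2 (kJ/mol): N 2856, Ca 1145, Li 7298, B 2427, Be 1757.
So the second ionization energies run Ca < Be < B < N < Li.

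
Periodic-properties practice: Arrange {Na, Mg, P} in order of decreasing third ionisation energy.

Mg, Na, P

IE_3 is the cost of taking one more electron from the +2 cation: Na²⁺ is already 1 electron into the core; Mg²⁺ is the bare [Ne] core; P²⁺ still has 3 valence electrons.
Pulling an electron out of a noble-gas core costs far more than removing a remaining valence electron, so Na and Mg sit at the high end of IE_3.
The numbers (kJ/mol): Na 6910, Mg 7733, P 2914.
So the third ionization energies run P < Na < Mg.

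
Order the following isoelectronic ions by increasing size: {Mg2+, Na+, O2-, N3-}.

All of these have 10 electrons, so size is governed by nuclear charge alone: the more protons, the stronger the pull on the same electron cloud, and the smaller the ion.
Nuclear charges: Mg2+ (Z=12), Na+ (Z=11), O2- (Z=8), N3- (Z=7).
Smallest to largest: Mg2+ < Na+ < O2- < N3-.

Mg2+ < Na+ < O2- < N3-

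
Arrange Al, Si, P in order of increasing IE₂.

After 1 electron has been removed, what remains? Al⁺ still has 2 valence electrons; Si⁺ still has 3 valence electrons; P⁺ still has 4 valence electrons.
All are still removing valence electrons, so compare the +1 ions as you would atoms: IE_2 generally rises across a period (higher Z_eff) and falls down a group (larger shell), subject to the usual subshell exceptions.
Valence configurations: Al⁺ [Ne]3s², Si⁺ [Ne]3s²3p¹, P⁺ [Ne]3s²3p².
Si⁺ loses a lone 3p electron whereas Al⁺ must break into a filled 3s² pair, so IE_2(Al) > IE_2(Si) even though Si has the higher nuclear charge.
Approximate IE_2 values (kJ/mol): Al 1817, Si 1577, P 1907.
So the second ionization energies run Si < Al < P.

Si < Al < P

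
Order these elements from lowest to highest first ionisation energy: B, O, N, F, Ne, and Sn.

Sn, B, O, N, F, Ne

B is in period 2, group 13; N is in period 2, group 15; O is in period 2, group 16; F is in period 2, group 17; Ne is in period 2, group 18; Sn is in period 5, group 14.
Across a period the outer electron is held more tightly (higher IE₁); down a group it sits in a higher shell, more shielded, and comes off more easily.
Neither a single period nor a single group — weigh both effects.
B > Sn: the two effects oppose for this pair; the down-group effect wins (801 vs 709 kJ/mol).
O > B: O lies to the right of B in period 2, so the across-period effect alone puts O higher.
N > O: this pair runs against the simple trend — see the exception note.
F > N: both are in period 2; the period trend gives F the larger value.
Ne > F: Ne lies to the right of F in period 2, so the across-period effect alone puts Ne higher.
Note the exception: N has a higher first ionization energy than O, contrary to the simple trend — pairing an electron in O's 2p⁴ costs repulsion energy, so O ionizes more easily than half-filled N (2p³).
For reference (kJ/mol): B 801, N 1402, O 1314, F 1681, Ne 2081, Sn 709.
So from lowest to highest: Sn < B < O < N < F < Ne.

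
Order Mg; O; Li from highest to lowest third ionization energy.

The third ionization energy removes an electron from the +2 ion. For each element: Mg²⁺ is the bare [Ne] core; O²⁺ still has 4 valence electrons; Li²⁺ is already 1 electron into the core.
Core electrons are held far more tightly than valence electrons, so Mg and Li top the IE_3 order.
Tabulated IE_3 (kJ/mol): Mg 7733, O 5300, Li 11815.
Putting it together, IE_3: O < Mg < Li.

Li > Mg > O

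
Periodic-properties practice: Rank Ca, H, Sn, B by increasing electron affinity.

Adding an electron releases more energy for atoms nearer the top right (short of the noble gases).
These span different periods and groups, so the two trends combine.
B > Ca: relative to Ca, both the across-period and down-group shifts push B's electron affinity up.
H > B: the two effects oppose for this pair; the down-group effect wins (73 vs 27 kJ/mol).
Sn > H: period and group pull opposite ways; the across-period shift dominates (107 vs 73 kJ/mol).
For reference (kJ/mol): H 73, B 27, Ca 2, Sn 107.
So from lowest to highest: Ca < B < H < Sn.

Ca, B, H, Sn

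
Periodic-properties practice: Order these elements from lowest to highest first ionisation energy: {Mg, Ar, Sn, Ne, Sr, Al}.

Sr, Al, Sn, Mg, Ar, Ne

Across a period the outer electron is held more tightly (higher IE₁); down a group it sits in a higher shell, more shielded, and comes off more easily.
Neither a single period nor a single group — weigh both effects.
Al > Sr: both effects reinforce here, so Al is clearly the higher of the two.
Sn > Al: the two effects oppose for this pair; the across-period effect wins (709 vs 578 kJ/mol).
Mg > Sn: the two effects oppose for this pair; the down-group effect wins (738 vs 709 kJ/mol).
Ar > Mg: Ar lies to the right of Mg in period 3, so the across-period effect alone puts Ar higher.
Ne > Ar: they share group 18; the group trend gives Ne the larger value.
Note the exception: Mg has a higher first ionization energy than Al, contrary to the simple trend — Al's single 3p electron is easier to remove than one from Mg's filled 3s².
For reference (kJ/mol): Ne 2081, Mg 738, Al 578, Ar 1521, Sr 550, Sn 709.
So from lowest to highest: Sr < Al < Sn < Mg < Ar < Ne.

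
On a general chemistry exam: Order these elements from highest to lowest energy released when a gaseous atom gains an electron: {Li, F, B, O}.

F > O > Li > B

Adding an electron releases more energy for atoms nearer the top right (short of the noble gases).
All lie in period 2; the across-period trend (electron affinity increases left to right) applies, with the exception below.
Note the exception: Li has a higher electron affinity than B, contrary to the simple trend — B's ns²np¹ configuration gives only a small electron affinity — the sparsely filled np subshell binds an added electron weakly.
Tabulated electron affinity (kJ/mol): Li 60, B 27, O 141, F 328.
So from highest to lowest: F > O > Li > B.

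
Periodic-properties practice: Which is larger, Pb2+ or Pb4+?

Pb2+

Both ions have Z = 82 protons, but Pb4+ has lost more electrons, so its remaining electrons feel a larger effective nuclear charge per electron and are pulled in more tightly.
Higher positive charge → smaller ion, so Pb2+ > Pb4+.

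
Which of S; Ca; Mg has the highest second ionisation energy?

The second ionization energy removes an electron from the +1 ion. For each element: S⁺ still has 5 valence electrons; Ca⁺ still has 1 valence electron; Mg⁺ still has 1 valence electron.
All are still removing valence electrons, so compare the +1 ions as you would atoms: IE_2 generally rises across a period (higher Z_eff) and falls down a group (larger shell), subject to the usual subshell exceptions.
Valence configurations: S⁺ [Ne]3s²3p³, Ca⁺ [Ar]4s¹, Mg⁺ [Ne]3s¹.
The numbers (kJ/mol): S 2252, Ca 1145, Mg 1451.
Putting it together, IE_2: Ca < Mg < S.

S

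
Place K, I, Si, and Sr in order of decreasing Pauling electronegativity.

I > Si > Sr > K

Si is in period 3, group 14; K is in period 4, group 1; Sr is in period 5, group 2; I is in period 5, group 17.
Smaller atoms with higher effective nuclear charge are more electronegative.
Here both period and group differ, so the two effects have to be weighed against each other.
Sr > K: the two effects oppose for this pair; the across-period effect wins (0.95 vs 0.82).
Si > Sr: both effects reinforce here, so Si is clearly the higher of the two.
I > Si: period and group pull opposite ways; the across-period shift dominates (2.66 vs 1.90).
Approximate values (Pauling): Si 1.90, K 0.82, Sr 0.95, I 2.66.
So from highest to lowest: I > Si > Sr > K.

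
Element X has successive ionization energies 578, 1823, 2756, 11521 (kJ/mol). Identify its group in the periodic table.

Group 13

Look for the largest jump between consecutive ionization energies: IE4/IE3 ≈ 4.2, far larger than any earlier ratio.
That jump marks the point where a core electron is being removed. So the atom has 3 valence electrons.
A main-group element with 3 valence electrons is in group 13.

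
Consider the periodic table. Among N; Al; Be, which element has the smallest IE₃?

Al

The third ionization energy removes an electron from the +2 ion. For each element: N²⁺ still has 3 valence electrons; Al²⁺ still has 1 valence electron; Be²⁺ is the bare [He] core.
Breaking into a closed-shell core is much more expensive than removing a leftover valence electron — Be has the largest IE_3 here.
Valence configurations: N²⁺ [He]2s²2p¹, Al²⁺ [Ne]3s¹.
The numbers (kJ/mol): N 4578, Al 2745, Be 14849.
Overall IE_3 order: Al < N < Be.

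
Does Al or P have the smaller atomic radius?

Al is in period 3, group 13; P is in period 3, group 15.
Moving right in a period, electrons are added to the same shell under a stronger nuclear pull, so atoms get smaller; moving down, a new shell is opened and atoms get larger.
All lie in period 3, so atomic radius increases right to left.
So P has the smaller atomic radius (P < Al).

P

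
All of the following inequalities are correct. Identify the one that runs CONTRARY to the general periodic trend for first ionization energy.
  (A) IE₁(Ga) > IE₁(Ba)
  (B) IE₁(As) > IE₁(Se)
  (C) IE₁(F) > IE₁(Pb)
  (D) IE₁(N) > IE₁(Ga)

(B)

The general trend: first ionization energy increases across a period and decreases down a group.
(A) Ga (period 4, group 13) vs Ba (period 6, group 2): the stated order agrees with the simple trend.
(B) As (period 4, group 15) vs Se (period 4, group 16): the stated order contradicts the simple trend.
(C) F (period 2, group 17) vs Pb (period 6, group 14): the stated order agrees with the simple trend.
(D) N (period 2, group 15) vs Ga (period 4, group 13): the stated order agrees with the simple trend.
The exception is (B): Se (4p⁴) ionizes more easily than half-filled As (4p³).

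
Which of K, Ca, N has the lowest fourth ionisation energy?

The fourth ionization energy removes an electron from the +3 ion. For each element: K³⁺ is already 2 electrons into the core; Ca³⁺ is already 1 electron into the core; N³⁺ still has 2 valence electrons.
Usually core removal costs more than valence removal, but here the competition is close: a tightly held n=2 valence electron can cost more to remove than an n=3 core electron, so the actual values have to decide it.
Tabulated IE_4 (kJ/mol): K 5877, Ca 6491, N 7475.
Overall IE_4 order: K < Ca < N.

K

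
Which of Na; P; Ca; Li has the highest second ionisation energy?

IE_2 is the cost of taking one more electron from the +1 cation: Na⁺ is the bare [Ne] core; P⁺ still has 4 valence electrons; Ca⁺ still has 1 valence electron; Li⁺ is the bare [He] core.
Breaking into a closed-shell core is much more expensive than removing a leftover valence electron — Na and Li have the largest IE_2 here.
Valence configurations: P⁺ [Ne]3s²3p², Ca⁺ [Ar]4s¹.
Tabulated IE_2 (kJ/mol): Na 4562, P 1907, Ca 1145, Li 7298.
Hence IE_2: Ca < P < Na < Li.

Li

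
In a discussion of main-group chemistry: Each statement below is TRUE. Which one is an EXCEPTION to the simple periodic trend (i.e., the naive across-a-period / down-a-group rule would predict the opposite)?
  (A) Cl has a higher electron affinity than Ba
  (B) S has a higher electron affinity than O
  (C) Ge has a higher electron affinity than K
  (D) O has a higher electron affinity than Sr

The general trend: electron affinity increases across a period and decreases down a group.
(A) Cl (period 3, group 17) vs Ba (period 6, group 2): the stated order agrees with the simple trend.
(B) S (period 3, group 16) vs O (period 2, group 16): the stated order contradicts the simple trend.
(C) Ge (period 4, group 14) vs K (period 4, group 1): the stated order agrees with the simple trend.
(D) O (period 2, group 16) vs Sr (period 5, group 2): the stated order agrees with the simple trend.
The exception is (B): the compact 2p subshell of O repels the added electron more than S's larger 3p does.

(B)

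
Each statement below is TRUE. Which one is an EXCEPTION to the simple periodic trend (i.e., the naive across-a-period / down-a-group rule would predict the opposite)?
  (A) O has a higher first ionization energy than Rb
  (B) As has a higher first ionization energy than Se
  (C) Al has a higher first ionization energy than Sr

The general trend: first ionization energy increases across a period and decreases down a group.
(A) O (period 2, group 16) vs Rb (period 5, group 1): the stated order agrees with the simple trend.
(B) As (period 4, group 15) vs Se (period 4, group 16): the stated order contradicts the simple trend.
(C) Al (period 3, group 13) vs Sr (period 5, group 2): the stated order agrees with the simple trend.
The exception is (B): Se (4p⁴) ionizes more easily than half-filled As (4p³).

(B)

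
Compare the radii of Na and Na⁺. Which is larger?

Na

Forming Na⁺ removes 1 electron from Na. Fewer electrons for the same nuclear charge means less shielding and a higher Z_eff on the remaining electrons, and for main-group metals the entire outer shell is lost.
A cation is smaller than its parent atom: Na⁺ < Na.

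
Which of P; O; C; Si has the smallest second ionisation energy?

After 1 electron has been removed, what remains? P⁺ still has 4 valence electrons; O⁺ still has 5 valence electrons; C⁺ still has 3 valence electrons; Si⁺ still has 3 valence electrons.
All are still removing valence electrons, so compare the +1 ions as you would atoms: IE_2 generally rises across a period (higher Z_eff) and falls down a group (larger shell), subject to the usual subshell exceptions.
Valence configurations: P⁺ [Ne]3s²3p², O⁺ [He]2s²2p³, C⁺ [He]2s²2p¹, Si⁺ [Ne]3s²3p¹.
Tabulated IE_2 (kJ/mol): P 1907, O 3388, C 2353, Si 1577.
So the second ionization energies run Si < P < C < O.

Si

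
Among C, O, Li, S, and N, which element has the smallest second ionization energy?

The second ionization energy removes an electron from the +1 ion. For each element: C⁺ still has 3 valence electrons; O⁺ still has 5 valence electrons; Li⁺ is the bare [He] core; S⁺ still has 5 valence electrons; N⁺ still has 4 valence electrons.
Breaking into a closed-shell core is much more expensive than removing a leftover valence electron — Li has the largest IE_2 here.
Valence configurations: C⁺ [He]2s²2p¹, O⁺ [He]2s²2p³, S⁺ [Ne]3s²3p³, N⁺ [He]2s²2p².
Tabulated IE_2 (kJ/mol): C 2353, O 3388, Li 7298, S 2252, N 2856.
Hence IE_2: S < C < N < O < Li.

S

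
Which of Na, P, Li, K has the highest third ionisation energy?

Li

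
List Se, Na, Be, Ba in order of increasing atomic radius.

Be is in period 2, group 2; Na is in period 3, group 1; Se is in period 4, group 16; Ba is in period 6, group 2.
Radius decreases left→right (rising Z_eff, same n) and increases top→bottom (higher n).
These span different periods and groups, so the two trends combine.
Se > Be: period and group pull opposite ways; the down-group shift dominates (116 vs 102 pm).
Na > Se: period and group pull opposite ways; the across-period shift dominates (155 vs 116 pm).
Ba > Na: period and group pull opposite ways; the down-group shift dominates (196 vs 155 pm).
Tabulated atomic radius (pm): Be 102, Na 155, Se 116, Ba 196.
So from smallest to largest: Be < Se < Na < Ba.

Be < Se < Na < Ba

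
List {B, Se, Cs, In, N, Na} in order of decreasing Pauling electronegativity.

N > Se > B > In > Na > Cs

B is in period 2, group 13; N is in period 2, group 15; Na is in period 3, group 1; Se is in period 4, group 16; In is in period 5, group 13; Cs is in period 6, group 1.
Smaller atoms with higher effective nuclear charge are more electronegative.
Here both period and group differ, so the two effects have to be weighed against each other.
Na > Cs: Na sits above Cs in group 1, so the down-group effect alone puts Na higher.
In > Na: the two effects oppose for this pair; the across-period effect wins (1.78 vs 0.93).
B > In: B sits above In in group 13, so the down-group effect alone puts B higher.
Se > B: period and group pull opposite ways; the across-period shift dominates (2.55 vs 2.04).
N > Se: the two effects oppose for this pair; the down-group effect wins (3.04 vs 2.55).
For reference (Pauling): B 2.04, N 3.04, Na 0.93, Se 2.55, In 1.78, Cs 0.79.
So from highest to lowest: N > Se > B > In > Na > Cs.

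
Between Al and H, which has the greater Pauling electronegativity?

H is in period 1, group 1; Al is in period 3, group 13.
Atoms toward the upper right of the periodic table pull bonding electrons most strongly.
Here both period and group differ, so the two effects have to be weighed against each other.
H > Al: the two effects oppose for this pair; the down-group effect wins (2.20 vs 1.61).
For reference (Pauling): H 2.20, Al 1.61.
So H has the greater Pauling electronegativity (H > Al).

H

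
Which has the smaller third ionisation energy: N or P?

P

After 2 electrons have been removed, what remains? N²⁺ still has 3 valence electrons; P²⁺ still has 3 valence electrons.
All are still removing valence electrons, so compare the +2 ions as you would atoms: IE_3 generally rises across a period (higher Z_eff) and falls down a group (larger shell), subject to the usual subshell exceptions.
Valence configurations: N²⁺ [He]2s²2p¹, P²⁺ [Ne]3s²3p¹.
The numbers (kJ/mol): N 4578, P 2914.
So the third ionization energies run P < N.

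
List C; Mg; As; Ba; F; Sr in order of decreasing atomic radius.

Ba > Sr > Mg > As > C > F

Radius decreases left→right (rising Z_eff, same n) and increases top→bottom (higher n).
Here both period and group differ, so the two effects have to be weighed against each other.
C > F: both are in period 2; the period trend gives C the larger value.
As > C: the two effects oppose for this pair; the down-group effect wins (121 vs 75 pm).
Mg > As: the two effects oppose for this pair; the across-period effect wins (139 vs 121 pm).
Sr > Mg: Sr sits below Mg in group 2, so the down-group effect alone puts Sr larger.
Ba > Sr: they share group 2; the group trend gives Ba the larger value.
Approximate values (pm): C 75, F 64, Mg 139, As 121, Sr 185, Ba 196.
So from largest to smallest: Ba > Sr > Mg > As > C > F.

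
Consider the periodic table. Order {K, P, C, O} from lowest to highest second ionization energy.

IE_2 is the cost of taking one more electron from the +1 cation: K⁺ is the bare [Ar] core; P⁺ still has 4 valence electrons; C⁺ still has 3 valence electrons; O⁺ still has 5 valence electrons.
Usually core removal costs more than valence removal, but here the competition is close: a tightly held n=2 valence electron can cost more to remove than an n=3 core electron, so the actual values have to decide it.
Valence configurations: P⁺ [Ne]3s²3p², C⁺ [He]2s²2p¹, O⁺ [He]2s²2p³.
Approximate IE_2 values (kJ/mol): K 3052, P 1907, C 2353, O 3388.
Overall IE_2 order: P < C < K < O.

P < C < K < O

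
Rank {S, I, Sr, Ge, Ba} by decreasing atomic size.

Ba > Sr > I > Ge > S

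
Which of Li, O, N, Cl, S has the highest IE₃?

Li

After 2 electrons have been removed, what remains? Li²⁺ is already 1 electron into the core; O²⁺ still has 4 valence electrons; N²⁺ still has 3 valence electrons; Cl²⁺ still has 5 valence electrons; S²⁺ still has 4 valence electrons.
Core electrons are held far more tightly than valence electrons, so Li tops the IE_3 order.
Valence configurations: O²⁺ [He]2s²2p², N²⁺ [He]2s²2p¹, Cl²⁺ [Ne]3s²3p³, S²⁺ [Ne]3s²3p².
The numbers (kJ/mol): Li 11815, O 5300, N 4578, Cl 3822, S 3357.
Hence IE_3: S < Cl < N < O < Li.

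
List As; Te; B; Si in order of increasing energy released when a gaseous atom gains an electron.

B < As < Si < Te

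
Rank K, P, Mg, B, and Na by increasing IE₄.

After 3 electrons have been removed, what remains? K³⁺ is already 2 electrons into the core; P³⁺ still has 2 valence electrons; Mg³⁺ is already 1 electron into the core; B³⁺ is the bare [He] core; Na³⁺ is already 2 electrons into the core.
Breaking into a closed-shell core is much more expensive than removing a leftover valence electron — K, Na, Mg and B have the largest IE_4 here.
Tabulated IE_4 (kJ/mol): K 5877, P 4964, Mg 10543, B 25026, Na 9543.
Overall IE_4 order: P < K < Na < Mg < B.

P < K < Na < Mg < B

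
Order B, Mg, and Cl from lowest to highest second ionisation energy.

Mg < Cl < B

IE_2 is the cost of taking one more electron from the +1 cation: B⁺ still has 2 valence electrons; Mg⁺ still has 1 valence electron; Cl⁺ still has 6 valence electrons.
All are still removing valence electrons, so compare the +1 ions as you would atoms: IE_2 generally rises across a period (higher Z_eff) and falls down a group (larger shell), subject to the usual subshell exceptions.
Valence configurations: B⁺ [He]2s², Mg⁺ [Ne]3s¹, Cl⁺ [Ne]3s²3p⁴.
Tabulated IE_2 (kJ/mol): B 2427, Mg 1451, Cl 2298.
Overall IE_2 order: Mg < Cl < B.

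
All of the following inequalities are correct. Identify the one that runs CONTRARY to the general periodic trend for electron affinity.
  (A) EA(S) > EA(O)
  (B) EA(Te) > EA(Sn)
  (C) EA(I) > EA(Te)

(A)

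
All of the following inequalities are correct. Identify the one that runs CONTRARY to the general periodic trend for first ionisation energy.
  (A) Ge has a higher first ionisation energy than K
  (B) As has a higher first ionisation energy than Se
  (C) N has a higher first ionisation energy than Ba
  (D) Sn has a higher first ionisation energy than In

The general trend: first ionisation energy increases across a period and decreases down a group.
(A) Ge (period 4, group 14) vs K (period 4, group 1): the stated order agrees with the simple trend.
(B) As (period 4, group 15) vs Se (period 4, group 16): the stated order contradicts the simple trend.
(C) N (period 2, group 15) vs Ba (period 6, group 2): the stated order agrees with the simple trend.
(D) Sn (period 5, group 14) vs In (period 5, group 13): the stated order agrees with the simple trend.
The exception is (B): Se (4p⁴) ionizes more easily than half-filled As (4p³).

(B)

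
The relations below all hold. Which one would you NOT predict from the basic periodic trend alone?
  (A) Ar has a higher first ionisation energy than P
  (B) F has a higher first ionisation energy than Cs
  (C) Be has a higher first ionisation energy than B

(C)

The general trend: first ionisation energy increases across a period and decreases down a group.
(A) Ar (period 3, group 18) vs P (period 3, group 15): the stated order agrees with the simple trend.
(B) F (period 2, group 17) vs Cs (period 6, group 1): the stated order agrees with the simple trend.
(C) Be (period 2, group 2) vs B (period 2, group 13): the stated order contradicts the simple trend.
The exception is (C): removing B's lone 2p electron is easier than breaking Be's filled 2s².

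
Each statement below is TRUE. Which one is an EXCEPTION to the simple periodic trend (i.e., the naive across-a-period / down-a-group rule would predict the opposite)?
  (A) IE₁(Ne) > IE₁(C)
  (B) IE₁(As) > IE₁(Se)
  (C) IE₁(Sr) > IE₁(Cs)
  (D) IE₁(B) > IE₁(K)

The general trend: IE₁ increases across a period and decreases down a group.
(A) Ne (period 2, group 18) vs C (period 2, group 14): the stated order agrees with the simple trend.
(B) As (period 4, group 15) vs Se (period 4, group 16): the stated order contradicts the simple trend.
(C) Sr (period 5, group 2) vs Cs (period 6, group 1): the stated order agrees with the simple trend.
(D) B (period 2, group 13) vs K (period 4, group 1): the stated order agrees with the simple trend.
The exception is (B): Se (4p⁴) ionizes more easily than half-filled As (4p³).

(B)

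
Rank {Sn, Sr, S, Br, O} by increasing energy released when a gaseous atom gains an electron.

Sr < Sn < O < S < Br

O is in period 2, group 16; S is in period 3, group 16; Br is in period 4, group 17; Sr is in period 5, group 2; Sn is in period 5, group 14.
Electron affinity generally becomes more exothermic across a period toward the halogens and less exothermic down a group.
These span different periods and groups, so the two trends combine.
Sn > Sr: Sn lies to the right of Sr in period 5, so the across-period effect alone puts Sn higher.
O > Sn: relative to Sn, both the across-period and down-group shifts push O's electron affinity up.
S > O: this pair runs against the simple trend — see the exception note.
Br > S: period and group pull opposite ways; the across-period shift dominates (325 vs 200 kJ/mol).
Note the exception: S has a higher electron affinity than O, contrary to the simple trend — the compact 2p subshell of O repels the added electron more than S's larger 3p does.
Tabulated electron affinity (kJ/mol): O 141, S 200, Br 325, Sr 5, Sn 107.
So from lowest to highest: Sr < Sn < O < S < Br.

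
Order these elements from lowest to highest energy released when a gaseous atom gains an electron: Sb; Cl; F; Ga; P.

F is in period 2, group 17; P is in period 3, group 15; Cl is in period 3, group 17; Ga is in period 4, group 13; Sb is in period 5, group 15.
Adding an electron releases more energy for atoms nearer the top right (short of the noble gases).
Here both period and group differ, so the two effects have to be weighed against each other.
P > Ga: both effects reinforce here, so P is clearly the higher of the two.
Sb > P: this pair runs against the simple trend — see the exception note.
F > Sb: relative to Sb, both the across-period and down-group shifts push F's electron affinity up.
Cl > F: this pair runs against the simple trend — see the exception note.
Note the exception: Sb has a higher electron affinity than P, contrary to the simple trend — both are half-filled np³, but the pairing/repulsion penalty for the added electron shrinks as the p orbitals become larger and more diffuse down the group, and for Sb that outweighs the weaker nuclear attraction.
Note the exception: Cl has a higher electron affinity than F, contrary to the simple trend — F's small 2p subshell makes the incoming electron feel strong e⁻–e⁻ repulsion, so Cl actually releases more energy on gaining an electron.
Approximate values (kJ/mol): F 328, P 72, Cl 349, Ga 29, Sb 103.
So from lowest to highest: Ga < P < Sb < F < Cl.

Ga, P, Sb, F, Cl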